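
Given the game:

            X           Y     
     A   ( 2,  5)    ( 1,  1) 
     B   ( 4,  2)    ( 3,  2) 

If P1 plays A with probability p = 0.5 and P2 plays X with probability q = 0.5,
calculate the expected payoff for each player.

E[P1] = 2.5, E[P2] = 2.5

Work:
E[P1] = p·q·π₁(A,X) + p·(1-q)·π₁(A,Y) + (1-p)·q·π₁(B,X) + (1-p)·(1-q)·π₁(B,Y)
= 0.5·0.5·2 + 0.5·0.5·1 + 0.5·0.5·4 + 0.5·0.5·3
= 2.5

E[P2] = 2.5 (similar calculation)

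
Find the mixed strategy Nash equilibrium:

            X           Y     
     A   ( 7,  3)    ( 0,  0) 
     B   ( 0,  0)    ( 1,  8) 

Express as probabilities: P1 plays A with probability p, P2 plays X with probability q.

p = 0.7273, q = 0.125

Work:
Find probabilities that make opponent indifferent:
P2 chooses q to make P1 indifferent between A and B
P1 chooses p to make P2 indifferent between X and Y
Mixed NE: P1 plays (A: 0.7273, B: 0.2727), P2 plays (X: 0.125, Y: 0.875)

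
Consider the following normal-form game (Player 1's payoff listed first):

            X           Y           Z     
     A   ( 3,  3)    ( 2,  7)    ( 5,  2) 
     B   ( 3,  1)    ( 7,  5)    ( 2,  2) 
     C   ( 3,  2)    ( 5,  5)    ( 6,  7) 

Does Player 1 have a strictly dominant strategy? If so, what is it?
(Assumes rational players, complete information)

No strictly dominant strategy exists for Player 1

Work:
A strategy strictly dominates another if it gives a strictly higher payoff against every opponent action. Compare each pair of P1's strategies column-by-column:
  A vs B: [3 vs 3, 2 vs 7, 5 vs 2] → A does not strictly dominate B (column X: 3 ≤ 3)
  A vs C: [3 vs 3, 2 vs 5, 5 vs 6] → A does not strictly dominate C (column X: 3 ≤ 3)
  B vs A: [3 vs 3, 7 vs 2, 2 vs 5] → B does not strictly dominate A (column X: 3 ≤ 3)
  B vs C: [3 vs 3, 7 vs 5, 2 vs 6] → B does not strictly dominate C (column X: 3 ≤ 3)
  C vs A: [3 vs 3, 5 vs 2, 6 vs 5] → C does not strictly dominate A (column X: 3 ≤ 3)
  C vs B: [3 vs 3, 5 vs 7, 6 vs 2] → C does not strictly dominate B (column X: 3 ≤ 3)
No single strategy strictly dominates all others → no strictly dominant strategy.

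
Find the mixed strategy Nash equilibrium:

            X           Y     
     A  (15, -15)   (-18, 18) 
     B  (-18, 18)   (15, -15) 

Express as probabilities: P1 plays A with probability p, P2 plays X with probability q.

p = 0.5, q = 0.5

Work:
Find probabilities that make opponent indifferent:
P2 chooses q to make P1 indifferent between A and B
P1 chooses p to make P2 indifferent between X and Y
Mixed NE: P1 plays (A: 0.5, B: 0.5), P2 plays (X: 0.5, Y: 0.5)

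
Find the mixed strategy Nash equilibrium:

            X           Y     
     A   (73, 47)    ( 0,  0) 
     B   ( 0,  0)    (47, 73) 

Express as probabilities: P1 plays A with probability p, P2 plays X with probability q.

p = 0.6083, q = 0.3917

Work:
Find probabilities that make opponent indifferent:
P2 chooses q to make P1 indifferent between A and B
P1 chooses p to make P2 indifferent between X and Y
Mixed NE: P1 plays (A: 0.6083, B: 0.3917), P2 plays (X: 0.3917, Y: 0.6083)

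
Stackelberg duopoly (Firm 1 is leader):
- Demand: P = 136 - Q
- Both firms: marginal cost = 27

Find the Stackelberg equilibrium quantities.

q₁* (leader) = 54.5, q₂* (follower) = 27.25

Work:
Follower's reaction: q₂ = (a - c - q₁)/2
Leader substitutes: π₁ = q₁·(a - q₁ - (a-c-q₁)/2 - c)
FOC: q₁* = (136 - 27)/2 = 54.50
Then: q₂* = (136 - 27 - 54.5)/2 = 27.25
Leader has first-mover advantage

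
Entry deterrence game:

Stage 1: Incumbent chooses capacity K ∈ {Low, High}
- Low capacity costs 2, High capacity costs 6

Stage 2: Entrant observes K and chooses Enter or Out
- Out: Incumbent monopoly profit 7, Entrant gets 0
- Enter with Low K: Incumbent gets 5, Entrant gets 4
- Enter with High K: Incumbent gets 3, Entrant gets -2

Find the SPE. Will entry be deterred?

SPE: (Low, Enter|Low, Out|High); Entry not deterred. Incumbent net profit = 3, Entrant gets 4

Work:
After Low K: Entrant enters (4 > 0)
After High K: Entrant stays out (-2 < 0)
Incumbent: Low → 5−2=3, High → 7−6=1
Incumbent chooses Low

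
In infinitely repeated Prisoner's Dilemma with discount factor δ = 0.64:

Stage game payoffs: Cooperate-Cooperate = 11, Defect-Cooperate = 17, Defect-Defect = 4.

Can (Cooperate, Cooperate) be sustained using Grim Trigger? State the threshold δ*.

δ* = 0.4615; since δ = 0.64 ≥ 0.4615, cooperation can be sustained

Work:
For Grim Trigger:
Cooperate forever: 11/(1-δ)
Defect then punished: 17 + 4·δ/(1-δ)
Need: 11/(1-δ) ≥ 17 + 4·δ/(1-δ)
Solving: δ ≥ (T-R)/(T-P) = (17-11)/(17-4) = 0.4615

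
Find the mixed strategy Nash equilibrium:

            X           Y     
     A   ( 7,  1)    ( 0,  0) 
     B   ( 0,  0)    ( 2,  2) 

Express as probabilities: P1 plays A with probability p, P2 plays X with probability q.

p = 0.6667, q = 0.2222

Work:
Find probabilities that make opponent indifferent:
P2 chooses q to make P1 indifferent between A and B
P1 chooses p to make P2 indifferent between X and Y
Mixed NE: P1 plays (A: 0.6667, B: 0.3333), P2 plays (X: 0.2222, Y: 0.7778)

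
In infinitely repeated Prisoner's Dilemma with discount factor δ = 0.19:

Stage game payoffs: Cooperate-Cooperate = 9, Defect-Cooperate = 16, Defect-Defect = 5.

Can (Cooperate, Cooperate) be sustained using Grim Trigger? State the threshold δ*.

δ* = 0.6364; since δ = 0.19 < 0.6364, cooperation cannot be sustained

Work:
For Grim Trigger:
Cooperate forever: 9/(1-δ)
Defect then punished: 16 + 5·δ/(1-δ)
Need: 9/(1-δ) ≥ 16 + 5·δ/(1-δ)
Solving: δ ≥ (T-R)/(T-P) = (16-9)/(16-5) = 0.6364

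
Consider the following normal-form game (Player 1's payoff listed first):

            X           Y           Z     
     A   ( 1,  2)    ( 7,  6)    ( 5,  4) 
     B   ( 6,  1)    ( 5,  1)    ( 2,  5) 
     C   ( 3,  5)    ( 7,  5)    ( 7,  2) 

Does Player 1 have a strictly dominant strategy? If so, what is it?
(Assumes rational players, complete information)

No strictly dominant strategy exists for Player 1

Work:
A strategy strictly dominates another if it gives a strictly higher payoff against every opponent action. Compare each pair of P1's strategies column-by-column:
  A vs B: [1 vs 6, 7 vs 5, 5 vs 2] → A does not strictly dominate B (column X: 1 ≤ 6)
  A vs C: [1 vs 3, 7 vs 7, 5 vs 7] → A does not strictly dominate C (column X: 1 ≤ 3)
  B vs A: [6 vs 1, 5 vs 7, 2 vs 5] → B does not strictly dominate A (column Y: 5 ≤ 7)
  B vs C: [6 vs 3, 5 vs 7, 2 vs 7] → B does not strictly dominate C (column Y: 5 ≤ 7)
  C vs A: [3 vs 1, 7 vs 7, 7 vs 5] → C does not strictly dominate A (column Y: 7 ≤ 7)
  C vs B: [3 vs 6, 7 vs 5, 7 vs 2] → C does not strictly dominate B (column X: 3 ≤ 6)
No single strategy strictly dominates all others → no strictly dominant strategy.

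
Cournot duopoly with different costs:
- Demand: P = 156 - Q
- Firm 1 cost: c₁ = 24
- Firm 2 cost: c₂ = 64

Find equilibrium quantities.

q₁* = 57.33, q₂* = 17.33

Work:
Reaction: q₁ = (156 - 24 - q₂)/2
Reaction: q₂ = (156 - 64 - q₁)/2
Solve simultaneously:
q₁* = (156 - 2×24 + 64)/3 = 57.33
q₂* = (156 - 2×64 + 24)/3 = 17.33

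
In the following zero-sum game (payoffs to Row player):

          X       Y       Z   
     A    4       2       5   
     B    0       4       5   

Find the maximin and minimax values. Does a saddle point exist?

Maximin = 2, Minimax = 4, Saddle: False

Work:
Row minimums: [2, 0] → maximin = 2
Column maximums: [4, 4, 5] → minimax = 4
No saddle point (maximin ≠ minimax). Mixed strategy needed.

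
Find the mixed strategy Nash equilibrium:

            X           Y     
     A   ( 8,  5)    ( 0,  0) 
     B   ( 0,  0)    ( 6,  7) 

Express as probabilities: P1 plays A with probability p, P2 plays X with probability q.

p = 0.5833, q = 0.4286

Work:
Find probabilities that make opponent indifferent:
P2 chooses q to make P1 indifferent between A and B
P1 chooses p to make P2 indifferent between X and Y
Mixed NE: P1 plays (A: 0.5833, B: 0.4167), P2 plays (X: 0.4286, Y: 0.5714)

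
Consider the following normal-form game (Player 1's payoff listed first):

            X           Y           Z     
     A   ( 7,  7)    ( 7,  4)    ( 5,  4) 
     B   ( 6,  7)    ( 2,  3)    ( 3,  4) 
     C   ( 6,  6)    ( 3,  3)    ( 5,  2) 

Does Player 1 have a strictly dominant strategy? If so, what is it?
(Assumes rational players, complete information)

No strictly dominant strategy exists for Player 1

Work:
A strategy strictly dominates another if it gives a strictly higher payoff against every opponent action. Compare each pair of P1's strategies column-by-column:
  A vs B: [7 vs 6, 7 vs 2, 5 vs 3] → A strictly dominates B
  A vs C: [7 vs 6, 7 vs 3, 5 vs 5] → A does not strictly dominate C (column Z: 5 ≤ 5)
  B vs A: [6 vs 7, 2 vs 7, 3 vs 5] → B does not strictly dominate A (column X: 6 ≤ 7)
  B vs C: [6 vs 6, 2 vs 3, 3 vs 5] → B does not strictly dominate C (column X: 6 ≤ 6)
  C vs A: [6 vs 7, 3 vs 7, 5 vs 5] → C does not strictly dominate A (column X: 6 ≤ 7)
  C vs B: [6 vs 6, 3 vs 2, 5 vs 3] → C does not strictly dominate B (column X: 6 ≤ 6)
No single strategy strictly dominates all others → no strictly dominant strategy.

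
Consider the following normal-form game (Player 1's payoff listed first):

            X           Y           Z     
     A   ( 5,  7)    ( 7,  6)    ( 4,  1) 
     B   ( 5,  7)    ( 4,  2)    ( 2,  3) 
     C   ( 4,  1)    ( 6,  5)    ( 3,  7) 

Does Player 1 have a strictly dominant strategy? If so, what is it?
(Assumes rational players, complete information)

No strictly dominant strategy exists for Player 1

Work:
A strategy strictly dominates another if it gives a strictly higher payoff against every opponent action. Compare each pair of P1's strategies column-by-column:
  A vs B: [5 vs 5, 7 vs 4, 4 vs 2] → A does not strictly dominate B (column X: 5 ≤ 5)
  A vs C: [5 vs 4, 7 vs 6, 4 vs 3] → A strictly dominates C
  B vs A: [5 vs 5, 4 vs 7, 2 vs 4] → B does not strictly dominate A (column X: 5 ≤ 5)
  B vs C: [5 vs 4, 4 vs 6, 2 vs 3] → B does not strictly dominate C (column Y: 4 ≤ 6)
  C vs A: [4 vs 5, 6 vs 7, 3 vs 4] → C does not strictly dominate A (column X: 4 ≤ 5)
  C vs B: [4 vs 5, 6 vs 4, 3 vs 2] → C does not strictly dominate B (column X: 4 ≤ 5)
No single strategy strictly dominates all others → no strictly dominant strategy.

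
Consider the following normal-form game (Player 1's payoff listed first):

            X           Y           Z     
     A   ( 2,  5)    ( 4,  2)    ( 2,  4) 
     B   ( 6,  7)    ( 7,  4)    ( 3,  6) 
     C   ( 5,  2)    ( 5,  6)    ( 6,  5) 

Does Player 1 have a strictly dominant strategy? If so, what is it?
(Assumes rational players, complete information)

No strictly dominant strategy exists for Player 1

Work:
A strategy strictly dominates another if it gives a strictly higher payoff against every opponent action. Compare each pair of P1's strategies column-by-column:
  A vs B: [2 vs 6, 4 vs 7, 2 vs 3] → A does not strictly dominate B (column X: 2 ≤ 6)
  A vs C: [2 vs 5, 4 vs 5, 2 vs 6] → A does not strictly dominate C (column X: 2 ≤ 5)
  B vs A: [6 vs 2, 7 vs 4, 3 vs 2] → B strictly dominates A
  B vs C: [6 vs 5, 7 vs 5, 3 vs 6] → B does not strictly dominate C (column Z: 3 ≤ 6)
  C vs A: [5 vs 2, 5 vs 4, 6 vs 2] → C strictly dominates A
  C vs B: [5 vs 6, 5 vs 7, 6 vs 3] → C does not strictly dominate B (column X: 5 ≤ 6)
No single strategy strictly dominates all others → no strictly dominant strategy.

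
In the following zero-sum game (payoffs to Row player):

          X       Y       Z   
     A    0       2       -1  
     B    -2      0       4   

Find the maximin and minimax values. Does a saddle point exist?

Maximin = -1, Minimax = 0, Saddle: False

Work:
Row minimums: [-1, -2] → maximin = -1
Column maximums: [0, 2, 4] → minimax = 0
No saddle point (maximin ≠ minimax). Mixed strategy needed.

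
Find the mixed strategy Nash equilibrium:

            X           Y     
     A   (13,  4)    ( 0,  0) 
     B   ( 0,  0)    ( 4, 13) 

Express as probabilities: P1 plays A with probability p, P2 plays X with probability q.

p = 0.7647, q = 0.2353

Work:
Find probabilities that make opponent indifferent:
P2 chooses q to make P1 indifferent between A and B
P1 chooses p to make P2 indifferent between X and Y
Mixed NE: P1 plays (A: 0.7647, B: 0.2353), P2 plays (X: 0.2353, Y: 0.7647)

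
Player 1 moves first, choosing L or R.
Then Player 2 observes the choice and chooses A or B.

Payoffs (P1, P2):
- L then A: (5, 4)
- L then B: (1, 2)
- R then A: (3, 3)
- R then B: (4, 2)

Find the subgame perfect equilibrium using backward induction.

P1 plays L, P2 plays A after L and A after R; Payoff (5, 4)

Work:
Backward induction:
After L: P2 chooses A → P1 gets 5
After R: P2 chooses A → P1 gets 3
P1 chooses L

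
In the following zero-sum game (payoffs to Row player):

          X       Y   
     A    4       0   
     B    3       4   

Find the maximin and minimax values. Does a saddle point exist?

Maximin = 3, Minimax = 4, Saddle: False

Work:
Row minimums: [0, 3] → maximin = 3
Column maximums: [4, 4] → minimax = 4
No saddle point (maximin ≠ minimax). Mixed strategy needed.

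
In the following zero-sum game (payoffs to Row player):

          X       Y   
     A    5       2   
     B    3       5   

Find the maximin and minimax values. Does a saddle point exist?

Maximin = 3, Minimax = 5, Saddle: False

Work:
Row minimums: [2, 3] → maximin = 3
Column maximums: [5, 5] → minimax = 5
No saddle point (maximin ≠ minimax). Mixed strategy needed.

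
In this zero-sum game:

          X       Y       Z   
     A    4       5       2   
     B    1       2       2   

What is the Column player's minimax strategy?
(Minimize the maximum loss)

Column should play Z, value = 2

Work:
Column player minimizes Row's maximum payoff:
Column X: max payoff to Row = 4
Column Y: max payoff to Row = 5
Column Z: max payoff to Row = 2
Minimum is 2, achieved by column Z.
Minimax strategy: Z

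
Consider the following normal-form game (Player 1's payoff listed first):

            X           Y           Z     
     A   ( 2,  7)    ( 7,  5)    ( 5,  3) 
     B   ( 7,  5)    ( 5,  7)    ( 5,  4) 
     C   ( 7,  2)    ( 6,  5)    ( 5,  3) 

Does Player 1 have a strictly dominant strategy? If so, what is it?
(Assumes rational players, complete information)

No strictly dominant strategy exists for Player 1

Work:
A strategy strictly dominates another if it gives a strictly higher payoff against every opponent action. Compare each pair of P1's strategies column-by-column:
  A vs B: [2 vs 7, 7 vs 5, 5 vs 5] → A does not strictly dominate B (column X: 2 ≤ 7)
  A vs C: [2 vs 7, 7 vs 6, 5 vs 5] → A does not strictly dominate C (column X: 2 ≤ 7)
  B vs A: [7 vs 2, 5 vs 7, 5 vs 5] → B does not strictly dominate A (column Y: 5 ≤ 7)
  B vs C: [7 vs 7, 5 vs 6, 5 vs 5] → B does not strictly dominate C (column X: 7 ≤ 7)
  C vs A: [7 vs 2, 6 vs 7, 5 vs 5] → C does not strictly dominate A (column Y: 6 ≤ 7)
  C vs B: [7 vs 7, 6 vs 5, 5 vs 5] → C does not strictly dominate B (column X: 7 ≤ 7)
No single strategy strictly dominates all others → no strictly dominant strategy.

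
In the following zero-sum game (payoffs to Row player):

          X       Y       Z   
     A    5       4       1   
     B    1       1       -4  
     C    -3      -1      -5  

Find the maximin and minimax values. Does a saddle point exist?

Maximin = 1, Minimax = 1, Saddle: True

Work:
Row minimums: [1, -4, -5] → maximin = 1
Column maximums: [5, 4, 1] → minimax = 1
Saddle point exists! Game value = 1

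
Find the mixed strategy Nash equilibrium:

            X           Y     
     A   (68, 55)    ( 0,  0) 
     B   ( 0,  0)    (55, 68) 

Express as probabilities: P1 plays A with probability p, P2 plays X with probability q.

p = 0.5528, q = 0.4472

Work:
Find probabilities that make opponent indifferent:
P2 chooses q to make P1 indifferent between A and B
P1 chooses p to make P2 indifferent between X and Y
Mixed NE: P1 plays (A: 0.5528, B: 0.4472), P2 plays (X: 0.4472, Y: 0.5528)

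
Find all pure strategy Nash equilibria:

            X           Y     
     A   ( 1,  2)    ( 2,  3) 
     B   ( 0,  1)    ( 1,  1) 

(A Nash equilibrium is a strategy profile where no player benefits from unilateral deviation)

Nash equilibrium: (A, Y)

Work:
Best responses:
  P1 vs X: payoffs [1, 0] → best response A (payoff 1)
  P1 vs Y: payoffs [2, 1] → best response A (payoff 2)
  P2 vs A: payoffs [2, 3] → best response Y (payoff 3)
  P2 vs B: payoffs [1, 1] → best response X/Y (payoff 1)
Mutual best responses: (A,Y) → Nash equilibria.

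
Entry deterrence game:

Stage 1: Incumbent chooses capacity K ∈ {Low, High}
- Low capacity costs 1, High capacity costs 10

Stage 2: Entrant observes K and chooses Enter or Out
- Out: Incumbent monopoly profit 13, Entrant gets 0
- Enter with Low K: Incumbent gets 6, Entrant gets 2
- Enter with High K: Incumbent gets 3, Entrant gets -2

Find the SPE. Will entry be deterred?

SPE: (Low, Enter|Low, Out|High); Entry not deterred. Incumbent net profit = 5, Entrant gets 2

Work:
After Low K: Entrant enters (2 > 0)
After High K: Entrant stays out (-2 < 0)
Incumbent: Low → 6−1=5, High → 13−10=3
Incumbent chooses Low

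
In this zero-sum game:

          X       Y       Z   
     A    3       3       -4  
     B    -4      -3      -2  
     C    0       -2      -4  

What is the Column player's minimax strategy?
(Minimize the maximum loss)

Column should play Z, value = -2

Work:
Column player minimizes Row's maximum payoff:
Column X: max payoff to Row = 3
Column Y: max payoff to Row = 3
Column Z: max payoff to Row = -2
Minimum is -2, achieved by column Z.
Minimax strategy: Z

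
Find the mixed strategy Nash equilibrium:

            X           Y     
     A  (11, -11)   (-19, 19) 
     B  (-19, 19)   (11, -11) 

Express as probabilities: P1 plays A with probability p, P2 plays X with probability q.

p = 0.5, q = 0.5

Work:
Find probabilities that make opponent indifferent:
P2 chooses q to make P1 indifferent between A and B
P1 chooses p to make P2 indifferent between X and Y
Mixed NE: P1 plays (A: 0.5, B: 0.5), P2 plays (X: 0.5, Y: 0.5)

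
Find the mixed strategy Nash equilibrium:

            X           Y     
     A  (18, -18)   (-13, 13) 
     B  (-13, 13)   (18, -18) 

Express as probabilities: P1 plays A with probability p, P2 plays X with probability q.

p = 0.5, q = 0.5

Work:
Find probabilities that make opponent indifferent:
P2 chooses q to make P1 indifferent between A and B
P1 chooses p to make P2 indifferent between X and Y
Mixed NE: P1 plays (A: 0.5, B: 0.5), P2 plays (X: 0.5, Y: 0.5)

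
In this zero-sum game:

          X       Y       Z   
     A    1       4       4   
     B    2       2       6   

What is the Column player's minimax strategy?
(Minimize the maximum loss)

Column should play X, value = 2

Work:
Column player minimizes Row's maximum payoff:
Column X: max payoff to Row = 2
Column Y: max payoff to Row = 4
Column Z: max payoff to Row = 6
Minimum is 2, achieved by column X.
Minimax strategy: X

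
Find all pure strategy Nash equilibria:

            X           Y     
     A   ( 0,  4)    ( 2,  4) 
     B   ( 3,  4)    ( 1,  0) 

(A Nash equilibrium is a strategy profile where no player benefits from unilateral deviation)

Nash equilibrium: (A, Y), (B, X)

Work:
Best responses:
  P1 vs X: payoffs [0, 3] → best response B (payoff 3)
  P1 vs Y: payoffs [2, 1] → best response A (payoff 2)
  P2 vs A: payoffs [4, 4] → best response X/Y (payoff 4)
  P2 vs B: payoffs [4, 0] → best response X (payoff 4)
Mutual best responses: (A,Y), (B,X) → Nash equilibria.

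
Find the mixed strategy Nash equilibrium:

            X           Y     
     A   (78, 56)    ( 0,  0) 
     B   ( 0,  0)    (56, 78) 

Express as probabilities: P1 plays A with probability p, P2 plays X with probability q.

p = 0.5821, q = 0.4179

Work:
Find probabilities that make opponent indifferent:
P2 chooses q to make P1 indifferent between A and B
P1 chooses p to make P2 indifferent between X and Y
Mixed NE: P1 plays (A: 0.5821, B: 0.4179), P2 plays (X: 0.4179, Y: 0.5821)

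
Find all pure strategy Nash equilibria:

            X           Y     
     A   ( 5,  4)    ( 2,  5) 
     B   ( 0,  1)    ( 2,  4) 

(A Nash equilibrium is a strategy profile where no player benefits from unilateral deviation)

Nash equilibrium: (A, Y), (B, Y)

Work:
Best responses:
  P1 vs X: payoffs [5, 0] → best response A (payoff 5)
  P1 vs Y: payoffs [2, 2] → best response A/B (payoff 2)
  P2 vs A: payoffs [4, 5] → best response Y (payoff 5)
  P2 vs B: payoffs [1, 4] → best response Y (payoff 4)
Mutual best responses: (A,Y), (B,Y) → Nash equilibria.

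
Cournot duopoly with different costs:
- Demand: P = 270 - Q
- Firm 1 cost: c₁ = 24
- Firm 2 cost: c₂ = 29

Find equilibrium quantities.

q₁* = 83.67, q₂* = 78.67

Work:
Reaction: q₁ = (270 - 24 - q₂)/2
Reaction: q₂ = (270 - 29 - q₁)/2
Solve simultaneously:
q₁* = (270 - 2×24 + 29)/3 = 83.67
q₂* = (270 - 2×29 + 24)/3 = 78.67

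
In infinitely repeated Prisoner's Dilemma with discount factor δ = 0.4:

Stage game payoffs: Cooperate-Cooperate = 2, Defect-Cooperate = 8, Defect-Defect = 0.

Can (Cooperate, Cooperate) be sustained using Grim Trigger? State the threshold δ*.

δ* = 0.75; since δ = 0.4 < 0.75, cooperation cannot be sustained

Work:
For Grim Trigger:
Cooperate forever: 2/(1-δ)
Defect then punished: 8 + 0·δ/(1-δ)
Need: 2/(1-δ) ≥ 8 + 0·δ/(1-δ)
Solving: δ ≥ (T-R)/(T-P) = (8-2)/(8-0) = 0.75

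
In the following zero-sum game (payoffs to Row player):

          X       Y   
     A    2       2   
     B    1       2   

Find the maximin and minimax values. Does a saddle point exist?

Maximin = 2, Minimax = 2, Saddle: True

Work:
Row minimums: [2, 1] → maximin = 2
Column maximums: [2, 2] → minimax = 2
Saddle point exists! Game value = 2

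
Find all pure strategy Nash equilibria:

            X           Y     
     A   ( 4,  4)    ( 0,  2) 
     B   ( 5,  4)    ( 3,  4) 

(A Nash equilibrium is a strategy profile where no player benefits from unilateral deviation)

Nash equilibrium: (B, X), (B, Y)

Work:
Best responses:
  P1 vs X: payoffs [4, 5] → best response B (payoff 5)
  P1 vs Y: payoffs [0, 3] → best response B (payoff 3)
  P2 vs A: payoffs [4, 2] → best response X (payoff 4)
  P2 vs B: payoffs [4, 4] → best response X/Y (payoff 4)
Mutual best responses: (B,X), (B,Y) → Nash equilibria.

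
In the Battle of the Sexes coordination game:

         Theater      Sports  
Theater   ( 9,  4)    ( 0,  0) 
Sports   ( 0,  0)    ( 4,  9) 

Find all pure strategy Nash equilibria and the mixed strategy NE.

Pure NE: (Theater, Theater) and (Sports, Sports); Mixed NE: p = 0.6923, q = 0.3077

Work:
Check pure NE:
(Theater, Theater): (9, 4) - no unilateral deviation beneficial
(Sports, Sports): (4, 9) - no unilateral deviation beneficial
Mixed NE: P1 plays Theater with p = 0.6923, P2 plays Theater with q = 0.3077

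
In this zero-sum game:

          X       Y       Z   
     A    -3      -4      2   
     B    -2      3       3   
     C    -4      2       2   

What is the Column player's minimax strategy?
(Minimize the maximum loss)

Column should play X, value = -2

Work:
Column player minimizes Row's maximum payoff:
Column X: max payoff to Row = -2
Column Y: max payoff to Row = 3
Column Z: max payoff to Row = 3
Minimum is -2, achieved by column X.
Minimax strategy: X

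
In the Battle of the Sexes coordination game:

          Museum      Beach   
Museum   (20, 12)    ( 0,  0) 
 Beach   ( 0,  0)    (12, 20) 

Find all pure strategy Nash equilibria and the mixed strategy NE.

Pure NE: (Museum, Museum) and (Beach, Beach); Mixed NE: p = 0.625, q = 0.375

Work:
Check pure NE:
(Museum, Museum): (20, 12) - no unilateral deviation beneficial
(Beach, Beach): (12, 20) - no unilateral deviation beneficial
Mixed NE: P1 plays Museum with p = 0.625, P2 plays Museum with q = 0.375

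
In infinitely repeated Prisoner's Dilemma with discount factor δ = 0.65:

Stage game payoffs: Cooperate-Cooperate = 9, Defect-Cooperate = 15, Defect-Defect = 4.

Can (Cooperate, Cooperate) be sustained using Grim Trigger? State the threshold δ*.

δ* = 0.5455; since δ = 0.65 ≥ 0.5455, cooperation can be sustained

Work:
For Grim Trigger:
Cooperate forever: 9/(1-δ)
Defect then punished: 15 + 4·δ/(1-δ)
Need: 9/(1-δ) ≥ 15 + 4·δ/(1-δ)
Solving: δ ≥ (T-R)/(T-P) = (15-9)/(15-4) = 0.5455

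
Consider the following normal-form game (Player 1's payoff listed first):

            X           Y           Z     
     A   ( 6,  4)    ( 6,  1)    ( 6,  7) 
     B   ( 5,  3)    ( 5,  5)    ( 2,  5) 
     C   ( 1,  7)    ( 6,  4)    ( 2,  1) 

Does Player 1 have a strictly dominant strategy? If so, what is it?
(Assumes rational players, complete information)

No strictly dominant strategy exists for Player 1

Work:
A strategy strictly dominates another if it gives a strictly higher payoff against every opponent action. Compare each pair of P1's strategies column-by-column:
  A vs B: [6 vs 5, 6 vs 5, 6 vs 2] → A strictly dominates B
  A vs C: [6 vs 1, 6 vs 6, 6 vs 2] → A does not strictly dominate C (column Y: 6 ≤ 6)
  B vs A: [5 vs 6, 5 vs 6, 2 vs 6] → B does not strictly dominate A (column X: 5 ≤ 6)
  B vs C: [5 vs 1, 5 vs 6, 2 vs 2] → B does not strictly dominate C (column Y: 5 ≤ 6)
  C vs A: [1 vs 6, 6 vs 6, 2 vs 6] → C does not strictly dominate A (column X: 1 ≤ 6)
  C vs B: [1 vs 5, 6 vs 5, 2 vs 2] → C does not strictly dominate B (column X: 1 ≤ 5)
No single strategy strictly dominates all others → no strictly dominant strategy.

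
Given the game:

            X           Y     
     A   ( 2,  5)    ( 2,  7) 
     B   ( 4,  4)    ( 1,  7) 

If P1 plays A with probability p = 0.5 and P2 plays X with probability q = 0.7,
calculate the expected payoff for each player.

E[P1] = 2.55, E[P2] = 5.25

Work:
E[P1] = p·q·π₁(A,X) + p·(1-q)·π₁(A,Y) + (1-p)·q·π₁(B,X) + (1-p)·(1-q)·π₁(B,Y)
= 0.5·0.7·2 + 0.5·0.3·2 + 0.5·0.7·4 + 0.5·0.3·1
= 2.55

E[P2] = 5.25 (similar calculation)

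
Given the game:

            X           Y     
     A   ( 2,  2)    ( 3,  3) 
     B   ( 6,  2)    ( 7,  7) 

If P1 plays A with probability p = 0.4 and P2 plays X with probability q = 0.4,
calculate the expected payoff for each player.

E[P1] = 5.0, E[P2] = 4.04

Work:
E[P1] = p·q·π₁(A,X) + p·(1-q)·π₁(A,Y) + (1-p)·q·π₁(B,X) + (1-p)·(1-q)·π₁(B,Y)
= 0.4·0.4·2 + 0.4·0.6·3 + 0.6·0.4·6 + 0.6·0.6·7
= 5.0

E[P2] = 4.04 (similar calculation)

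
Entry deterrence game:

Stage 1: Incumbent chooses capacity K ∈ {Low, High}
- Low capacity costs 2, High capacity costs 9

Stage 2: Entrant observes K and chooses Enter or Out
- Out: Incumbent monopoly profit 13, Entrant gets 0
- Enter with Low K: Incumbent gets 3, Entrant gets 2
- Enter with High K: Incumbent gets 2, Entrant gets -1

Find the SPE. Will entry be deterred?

SPE: (High, Enter|Low, Out|High); Entry deterred. Incumbent net profit = 4

Work:
After Low K: Entrant enters (2 > 0)
After High K: Entrant stays out (-1 < 0)
Incumbent: Low → 3−2=1, High → 13−9=4
Incumbent chooses High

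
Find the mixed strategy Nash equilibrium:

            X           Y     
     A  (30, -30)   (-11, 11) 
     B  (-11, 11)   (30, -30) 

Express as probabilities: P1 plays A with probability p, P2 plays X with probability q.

p = 0.5, q = 0.5

Work:
Find probabilities that make opponent indifferent:
P2 chooses q to make P1 indifferent between A and B
P1 chooses p to make P2 indifferent between X and Y
Mixed NE: P1 plays (A: 0.5, B: 0.5), P2 plays (X: 0.5, Y: 0.5)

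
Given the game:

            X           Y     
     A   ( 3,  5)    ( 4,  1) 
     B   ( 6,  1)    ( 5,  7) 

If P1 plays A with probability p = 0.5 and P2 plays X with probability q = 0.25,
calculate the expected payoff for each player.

E[P1] = 4.5, E[P2] = 3.75

Work:
E[P1] = p·q·π₁(A,X) + p·(1-q)·π₁(A,Y) + (1-p)·q·π₁(B,X) + (1-p)·(1-q)·π₁(B,Y)
= 0.5·0.25·3 + 0.5·0.75·4 + 0.5·0.25·6 + 0.5·0.75·5
= 4.5

E[P2] = 3.75 (similar calculation)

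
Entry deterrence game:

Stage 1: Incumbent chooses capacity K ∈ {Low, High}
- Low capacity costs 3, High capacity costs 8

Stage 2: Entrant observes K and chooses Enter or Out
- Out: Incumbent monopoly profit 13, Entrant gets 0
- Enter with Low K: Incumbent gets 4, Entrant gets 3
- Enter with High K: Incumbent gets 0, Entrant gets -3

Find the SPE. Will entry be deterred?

SPE: (High, Enter|Low, Out|High); Entry deterred. Incumbent net profit = 5

Work:
After Low K: Entrant enters (3 > 0)
After High K: Entrant stays out (-3 < 0)
Incumbent: Low → 4−3=1, High → 13−8=5
Incumbent chooses High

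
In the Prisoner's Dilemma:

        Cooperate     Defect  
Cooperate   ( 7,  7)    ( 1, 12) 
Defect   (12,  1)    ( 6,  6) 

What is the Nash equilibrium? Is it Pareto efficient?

(Defect, Defect) is NE; not Pareto efficient

Work:
Defect dominates Cooperate for both players:
If P2 cooperates: Defect (12) > Cooperate (7)
If P2 defects: Defect (6) > Cooperate (1)
NE: (Defect, Defect) with payoff (6, 6)
But (Cooperate, Cooperate) = (7, 7) Pareto dominates (6, 6)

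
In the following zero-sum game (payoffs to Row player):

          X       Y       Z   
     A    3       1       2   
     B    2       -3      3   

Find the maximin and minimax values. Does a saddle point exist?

Maximin = 1, Minimax = 1, Saddle: True

Work:
Row minimums: [1, -3] → maximin = 1
Column maximums: [3, 1, 3] → minimax = 1
Saddle point exists! Game value = 1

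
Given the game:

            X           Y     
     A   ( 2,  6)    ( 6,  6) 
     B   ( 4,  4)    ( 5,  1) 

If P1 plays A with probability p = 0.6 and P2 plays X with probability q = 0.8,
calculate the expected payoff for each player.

E[P1] = 3.36, E[P2] = 4.96

Work:
E[P1] = p·q·π₁(A,X) + p·(1-q)·π₁(A,Y) + (1-p)·q·π₁(B,X) + (1-p)·(1-q)·π₁(B,Y)
= 0.6·0.8·2 + 0.6·0.2·6 + 0.4·0.8·4 + 0.4·0.2·5
= 3.36

E[P2] = 4.96 (similar calculation)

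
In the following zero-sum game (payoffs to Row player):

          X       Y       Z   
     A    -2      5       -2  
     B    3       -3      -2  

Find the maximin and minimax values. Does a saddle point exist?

Maximin = -2, Minimax = -2, Saddle: True

Work:
Row minimums: [-2, -3] → maximin = -2
Column maximums: [3, 5, -2] → minimax = -2
Saddle point exists! Game value = -2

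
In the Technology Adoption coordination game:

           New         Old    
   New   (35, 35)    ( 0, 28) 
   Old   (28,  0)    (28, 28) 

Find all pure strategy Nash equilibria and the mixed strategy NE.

Pure NE: (New, New) and (Old, Old); Mixed NE: p = 0.8, q = 0.8

Work:
Check pure NE:
(New, New): (35, 35) - no unilateral deviation beneficial
(Old, Old): (28, 28) - no unilateral deviation beneficial
Mixed NE: P1 plays New with p = 0.8, P2 plays New with q = 0.8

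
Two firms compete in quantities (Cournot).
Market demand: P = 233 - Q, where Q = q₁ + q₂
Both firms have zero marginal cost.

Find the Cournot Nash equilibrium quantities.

q₁* = q₂* = 77.67; P* = 77.67

Work:
Profit: π_i = P·q_i = (a - q_i - q_j)·q_i
FOC: ∂π_i/∂q_i = a - 2q_i - q_j = 0
Reaction function: q_i = (233 - q_j)/2
Symmetry: q* = 233/3 = 77.67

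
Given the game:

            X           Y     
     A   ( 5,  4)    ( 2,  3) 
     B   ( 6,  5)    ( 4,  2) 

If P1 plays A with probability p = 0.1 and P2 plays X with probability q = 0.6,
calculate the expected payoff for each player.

E[P1] = 5.06, E[P2] = 3.78

Work:
E[P1] = p·q·π₁(A,X) + p·(1-q)·π₁(A,Y) + (1-p)·q·π₁(B,X) + (1-p)·(1-q)·π₁(B,Y)
= 0.1·0.6·5 + 0.1·0.4·2 + 0.9·0.6·6 + 0.9·0.4·4
= 5.06

E[P2] = 3.78 (similar calculation)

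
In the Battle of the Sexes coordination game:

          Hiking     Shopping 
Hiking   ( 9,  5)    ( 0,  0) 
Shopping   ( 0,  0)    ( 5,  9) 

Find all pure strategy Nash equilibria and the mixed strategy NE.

Pure NE: (Hiking, Hiking) and (Shopping, Shopping); Mixed NE: p = 0.6429, q = 0.3571

Work:
Check pure NE:
(Hiking, Hiking): (9, 5) - no unilateral deviation beneficial
(Shopping, Shopping): (5, 9) - no unilateral deviation beneficial
Mixed NE: P1 plays Hiking with p = 0.6429, P2 plays Hiking with q = 0.3571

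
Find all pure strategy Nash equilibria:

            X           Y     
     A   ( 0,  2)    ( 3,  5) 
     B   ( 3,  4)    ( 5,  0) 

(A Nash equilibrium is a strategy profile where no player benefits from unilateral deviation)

Nash equilibrium: (B, X)

Work:
Best responses:
  P1 vs X: payoffs [0, 3] → best response B (payoff 3)
  P1 vs Y: payoffs [3, 5] → best response B (payoff 5)
  P2 vs A: payoffs [2, 5] → best response Y (payoff 5)
  P2 vs B: payoffs [4, 0] → best response X (payoff 4)
Mutual best responses: (B,X) → Nash equilibria.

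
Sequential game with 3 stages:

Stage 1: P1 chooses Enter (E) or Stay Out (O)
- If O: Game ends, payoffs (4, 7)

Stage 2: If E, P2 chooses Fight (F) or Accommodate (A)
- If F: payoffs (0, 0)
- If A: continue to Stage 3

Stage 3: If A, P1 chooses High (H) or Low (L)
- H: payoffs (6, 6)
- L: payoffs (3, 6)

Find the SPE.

SPE: (E, A, H); Outcome (6, 6)

Work:
Stage 3: P1 chooses H (6 vs 3)
Stage 2: P2: F->0, A->6 (anticipating H). Choose A
Stage 1: P1: O->4, E->6 (anticipating A, H). Choose E
SPE path: E -> A -> H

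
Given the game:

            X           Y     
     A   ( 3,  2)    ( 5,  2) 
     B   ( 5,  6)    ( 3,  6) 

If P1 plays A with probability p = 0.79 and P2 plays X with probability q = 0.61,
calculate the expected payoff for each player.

E[P1] = 3.8724, E[P2] = 2.84

Work:
E[P1] = p·q·π₁(A,X) + p·(1-q)·π₁(A,Y) + (1-p)·q·π₁(B,X) + (1-p)·(1-q)·π₁(B,Y)
= 0.79·0.61·3 + 0.79·0.39·5 + 0.21·0.61·5 + 0.21·0.39·3
= 3.8724

E[P2] = 2.84 (similar calculation)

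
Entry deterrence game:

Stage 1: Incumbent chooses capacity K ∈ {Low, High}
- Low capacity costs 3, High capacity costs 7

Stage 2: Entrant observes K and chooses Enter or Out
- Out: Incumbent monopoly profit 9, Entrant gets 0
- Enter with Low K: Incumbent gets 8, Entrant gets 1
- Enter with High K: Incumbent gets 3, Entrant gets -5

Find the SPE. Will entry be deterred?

SPE: (Low, Enter|Low, Out|High); Entry not deterred. Incumbent net profit = 5, Entrant gets 1

Work:
After Low K: Entrant enters (1 > 0)
After High K: Entrant stays out (-5 < 0)
Incumbent: Low → 8−3=5, High → 9−7=2
Incumbent chooses Low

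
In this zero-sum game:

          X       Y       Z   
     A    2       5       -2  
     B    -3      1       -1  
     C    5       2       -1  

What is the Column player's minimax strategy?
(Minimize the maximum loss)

Column should play Z, value = -1

Work:
Column player minimizes Row's maximum payoff:
Column X: max payoff to Row = 5
Column Y: max payoff to Row = 5
Column Z: max payoff to Row = -1
Minimum is -1, achieved by column Z.
Minimax strategy: Z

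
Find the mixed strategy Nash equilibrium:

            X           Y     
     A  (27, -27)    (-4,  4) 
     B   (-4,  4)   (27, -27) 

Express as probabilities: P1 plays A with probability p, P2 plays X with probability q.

p = 0.5, q = 0.5

Work:
Find probabilities that make opponent indifferent:
P2 chooses q to make P1 indifferent between A and B
P1 chooses p to make P2 indifferent between X and Y
Mixed NE: P1 plays (A: 0.5, B: 0.5), P2 plays (X: 0.5, Y: 0.5)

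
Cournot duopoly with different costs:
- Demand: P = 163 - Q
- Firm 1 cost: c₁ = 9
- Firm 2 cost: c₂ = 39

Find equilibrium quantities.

q₁* = 61.33, q₂* = 31.33

Work:
Reaction: q₁ = (163 - 9 - q₂)/2
Reaction: q₂ = (163 - 39 - q₁)/2
Solve simultaneously:
q₁* = (163 - 2×9 + 39)/3 = 61.33
q₂* = (163 - 2×39 + 9)/3 = 31.33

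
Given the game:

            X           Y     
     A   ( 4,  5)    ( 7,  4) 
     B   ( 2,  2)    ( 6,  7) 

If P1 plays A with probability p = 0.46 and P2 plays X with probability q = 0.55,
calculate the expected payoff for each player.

E[P1] = 4.513, E[P2] = 4.388

Work:
E[P1] = p·q·π₁(A,X) + p·(1-q)·π₁(A,Y) + (1-p)·q·π₁(B,X) + (1-p)·(1-q)·π₁(B,Y)
= 0.46·0.55·4 + 0.46·0.45·7 + 0.54·0.55·2 + 0.54·0.45·6
= 4.513

E[P2] = 4.388 (similar calculation)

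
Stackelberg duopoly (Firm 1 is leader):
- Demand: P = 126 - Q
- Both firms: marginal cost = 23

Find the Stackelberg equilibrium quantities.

q₁* (leader) = 51.5, q₂* (follower) = 25.75

Work:
Follower's reaction: q₂ = (a - c - q₁)/2
Leader substitutes: π₁ = q₁·(a - q₁ - (a-c-q₁)/2 - c)
FOC: q₁* = (126 - 23)/2 = 51.50
Then: q₂* = (126 - 23 - 51.5)/2 = 25.75
Leader has first-mover advantage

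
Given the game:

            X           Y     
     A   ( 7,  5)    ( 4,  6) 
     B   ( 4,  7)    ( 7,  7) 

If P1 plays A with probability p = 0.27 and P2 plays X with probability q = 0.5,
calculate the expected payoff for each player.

E[P1] = 5.5, E[P2] = 6.595

Work:
E[P1] = p·q·π₁(A,X) + p·(1-q)·π₁(A,Y) + (1-p)·q·π₁(B,X) + (1-p)·(1-q)·π₁(B,Y)
= 0.27·0.5·7 + 0.27·0.5·4 + 0.73·0.5·4 + 0.73·0.5·7
= 5.5

E[P2] = 6.595 (similar calculation)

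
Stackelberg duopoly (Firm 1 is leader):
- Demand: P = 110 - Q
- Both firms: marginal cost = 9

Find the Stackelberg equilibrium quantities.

q₁* (leader) = 50.5, q₂* (follower) = 25.25

Work:
Follower's reaction: q₂ = (a - c - q₁)/2
Leader substitutes: π₁ = q₁·(a - q₁ - (a-c-q₁)/2 - c)
FOC: q₁* = (110 - 9)/2 = 50.50
Then: q₂* = (110 - 9 - 50.5)/2 = 25.25
Leader has first-mover advantage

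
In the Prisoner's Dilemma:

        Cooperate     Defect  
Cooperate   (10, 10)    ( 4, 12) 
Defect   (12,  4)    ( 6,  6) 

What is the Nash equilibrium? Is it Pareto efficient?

(Defect, Defect) is NE; not Pareto efficient

Work:
Defect dominates Cooperate for both players:
If P2 cooperates: Defect (12) > Cooperate (10)
If P2 defects: Defect (6) > Cooperate (4)
NE: (Defect, Defect) with payoff (6, 6)
But (Cooperate, Cooperate) = (10, 10) Pareto dominates (6, 6)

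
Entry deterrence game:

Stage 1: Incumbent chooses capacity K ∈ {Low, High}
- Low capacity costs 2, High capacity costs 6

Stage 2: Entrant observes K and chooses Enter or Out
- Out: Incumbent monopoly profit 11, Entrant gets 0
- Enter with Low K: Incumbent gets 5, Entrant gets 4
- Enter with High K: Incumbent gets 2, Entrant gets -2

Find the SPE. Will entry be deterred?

SPE: (High, Enter|Low, Out|High); Entry deterred. Incumbent net profit = 5

Work:
After Low K: Entrant enters (4 > 0)
After High K: Entrant stays out (-2 < 0)
Incumbent: Low → 5−2=3, High → 11−6=5
Incumbent chooses High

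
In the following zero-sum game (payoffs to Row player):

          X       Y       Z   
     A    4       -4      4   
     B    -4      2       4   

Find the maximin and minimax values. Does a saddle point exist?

Maximin = -4, Minimax = 2, Saddle: False

Work:
Row minimums: [-4, -4] → maximin = -4
Column maximums: [4, 2, 4] → minimax = 2
No saddle point (maximin ≠ minimax). Mixed strategy needed.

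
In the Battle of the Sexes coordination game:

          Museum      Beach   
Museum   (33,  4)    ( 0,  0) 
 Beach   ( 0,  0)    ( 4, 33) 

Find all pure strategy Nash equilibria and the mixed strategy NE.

Pure NE: (Museum, Museum) and (Beach, Beach); Mixed NE: p = 0.8919, q = 0.1081

Work:
Check pure NE:
(Museum, Museum): (33, 4) - no unilateral deviation beneficial
(Beach, Beach): (4, 33) - no unilateral deviation beneficial
Mixed NE: P1 plays Museum with p = 0.8919, P2 plays Museum with q = 0.1081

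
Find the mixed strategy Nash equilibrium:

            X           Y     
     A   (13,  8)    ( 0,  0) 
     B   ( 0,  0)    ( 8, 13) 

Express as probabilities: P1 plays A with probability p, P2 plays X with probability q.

p = 0.619, q = 0.381

Work:
Find probabilities that make opponent indifferent:
P2 chooses q to make P1 indifferent between A and B
P1 chooses p to make P2 indifferent between X and Y
Mixed NE: P1 plays (A: 0.619, B: 0.381), P2 plays (X: 0.381, Y: 0.619)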